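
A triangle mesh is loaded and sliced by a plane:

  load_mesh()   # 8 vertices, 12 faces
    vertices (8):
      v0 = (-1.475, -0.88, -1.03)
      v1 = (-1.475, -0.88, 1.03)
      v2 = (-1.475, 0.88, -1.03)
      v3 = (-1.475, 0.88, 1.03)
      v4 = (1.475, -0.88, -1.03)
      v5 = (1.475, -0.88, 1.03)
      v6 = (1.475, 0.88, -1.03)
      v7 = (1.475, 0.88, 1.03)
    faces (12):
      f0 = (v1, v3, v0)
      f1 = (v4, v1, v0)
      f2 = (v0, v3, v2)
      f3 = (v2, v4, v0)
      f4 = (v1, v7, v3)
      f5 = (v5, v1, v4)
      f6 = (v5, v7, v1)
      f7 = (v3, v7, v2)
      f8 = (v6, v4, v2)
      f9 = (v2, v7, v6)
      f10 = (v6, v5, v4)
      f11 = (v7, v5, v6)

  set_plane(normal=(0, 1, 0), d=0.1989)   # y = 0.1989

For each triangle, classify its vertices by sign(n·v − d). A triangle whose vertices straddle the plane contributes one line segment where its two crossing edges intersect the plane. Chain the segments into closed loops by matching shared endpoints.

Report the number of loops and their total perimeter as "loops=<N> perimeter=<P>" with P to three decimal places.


Straddling triangles (8 of 12):
  (v1,v3,v0) [-+-] → (-1.475, 0.1989, 1.03)–(-1.475, 0.1989, 0.232803)  len=0.7972
  (v0,v3,v2) [-++] → (-1.475, 0.1989, 0.232803)–(-1.475, 0.1989, -1.03)  len=1.2628
  (v2,v4,v0) [+--] → (-0.333384, 0.1989, -1.03)–(-1.475, 0.1989, -1.03)  len=1.1416
  (v1,v7,v3) [-++] → (0.333384, 0.1989, 1.03)–(-1.475, 0.1989, 1.03)  len=1.8084
  (v5,v7,v1) [-+-] → (1.475, 0.1989, 1.03)–(0.333384, 0.1989, 1.03)  len=1.1416
  (v6,v4,v2) [+-+] → (1.475, 0.1989, -1.03)–(-0.333384, 0.1989, -1.03)  len=1.8084
  (v6,v5,v4) [+--] → (1.475, 0.1989, -0.232803)–(1.475, 0.1989, -1.03)  len=0.7972
  (v7,v5,v6) [+-+] → (1.475, 0.1989, 1.03)–(1.475, 0.1989, -0.232803)  len=1.2628

Chained into 1 loop(s):
  loop 1: 8 segments, perimeter = 10.0200
Total perimeter = 10.020

loops=1 perimeter=10.020


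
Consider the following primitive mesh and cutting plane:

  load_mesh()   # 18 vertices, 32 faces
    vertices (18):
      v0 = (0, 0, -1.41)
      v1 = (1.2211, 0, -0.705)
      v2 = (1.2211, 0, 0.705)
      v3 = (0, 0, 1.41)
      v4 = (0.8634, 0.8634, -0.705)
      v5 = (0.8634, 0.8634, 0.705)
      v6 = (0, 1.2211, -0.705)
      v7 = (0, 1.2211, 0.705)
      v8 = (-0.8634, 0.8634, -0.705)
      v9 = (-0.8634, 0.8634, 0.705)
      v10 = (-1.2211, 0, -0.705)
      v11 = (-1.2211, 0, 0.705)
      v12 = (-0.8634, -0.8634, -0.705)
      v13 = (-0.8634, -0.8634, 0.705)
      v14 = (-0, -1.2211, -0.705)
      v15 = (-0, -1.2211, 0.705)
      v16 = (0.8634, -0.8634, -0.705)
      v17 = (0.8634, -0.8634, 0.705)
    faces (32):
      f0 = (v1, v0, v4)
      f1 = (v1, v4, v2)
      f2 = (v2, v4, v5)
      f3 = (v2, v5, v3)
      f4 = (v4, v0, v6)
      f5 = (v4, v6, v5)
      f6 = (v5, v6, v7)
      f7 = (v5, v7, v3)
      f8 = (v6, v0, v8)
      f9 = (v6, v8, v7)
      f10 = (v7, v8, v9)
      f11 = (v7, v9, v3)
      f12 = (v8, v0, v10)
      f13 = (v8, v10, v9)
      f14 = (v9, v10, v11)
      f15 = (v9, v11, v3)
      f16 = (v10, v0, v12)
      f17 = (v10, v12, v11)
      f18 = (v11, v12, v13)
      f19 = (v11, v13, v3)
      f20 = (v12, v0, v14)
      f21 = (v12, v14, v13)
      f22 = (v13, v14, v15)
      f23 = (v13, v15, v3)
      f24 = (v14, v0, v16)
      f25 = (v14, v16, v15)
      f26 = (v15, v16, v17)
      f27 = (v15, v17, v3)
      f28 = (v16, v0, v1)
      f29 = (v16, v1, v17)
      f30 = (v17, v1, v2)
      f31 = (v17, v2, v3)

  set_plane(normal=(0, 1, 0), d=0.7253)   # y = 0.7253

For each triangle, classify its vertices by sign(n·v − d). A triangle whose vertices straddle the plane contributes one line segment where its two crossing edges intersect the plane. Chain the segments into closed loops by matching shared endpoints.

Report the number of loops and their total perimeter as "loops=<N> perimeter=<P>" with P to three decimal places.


loops=1 perimeter=6.705

Straddling triangles (12 of 32):
  (v1,v0,v4) [--+] → (0.7253, 0.7253, -0.817764)–(0.920614, 0.7253, -0.705)  len=0.2255
  (v1,v4,v2) [-+-] → (0.920614, 0.7253, -0.705)–(0.920614, 0.7253, -0.479472)  len=0.2255
  (v2,v4,v5) [-++] → (0.920614, 0.7253, -0.479472)–(0.920614, 0.7253, 0.705)  len=1.1845
  (v2,v5,v3) [-+-] → (0.920614, 0.7253, 0.705)–(0.7253, 0.7253, 0.817764)  len=0.2255
  (v4,v0,v6) [+-+] → (0.7253, 0.7253, -0.817764)–(0, 0.7253, -0.991249)  len=0.7458
  (v5,v7,v3) [++-] → (0, 0.7253, 0.991249)–(0.7253, 0.7253, 0.817764)  len=0.7458
  (v6,v0,v8) [+-+] → (0, 0.7253, -0.991249)–(-0.7253, 0.7253, -0.817764)  len=0.7458
  (v7,v9,v3) [++-] → (-0.7253, 0.7253, 0.817764)–(0, 0.7253, 0.991249)  len=0.7458
  (v8,v0,v10) [+--] → (-0.7253, 0.7253, -0.817764)–(-0.920614, 0.7253, -0.705)  len=0.2255
  (v8,v10,v9) [+-+] → (-0.920614, 0.7253, -0.705)–(-0.920614, 0.7253, 0.479472)  len=1.1845
  (v9,v10,v11) [+--] → (-0.920614, 0.7253, 0.479472)–(-0.920614, 0.7253, 0.705)  len=0.2255
  (v9,v11,v3) [+--] → (-0.920614, 0.7253, 0.705)–(-0.7253, 0.7253, 0.817764)  len=0.2255

Chained into 1 loop(s):
  loop 1: 12 segments, perimeter = 6.7052
Total perimeter = 6.705


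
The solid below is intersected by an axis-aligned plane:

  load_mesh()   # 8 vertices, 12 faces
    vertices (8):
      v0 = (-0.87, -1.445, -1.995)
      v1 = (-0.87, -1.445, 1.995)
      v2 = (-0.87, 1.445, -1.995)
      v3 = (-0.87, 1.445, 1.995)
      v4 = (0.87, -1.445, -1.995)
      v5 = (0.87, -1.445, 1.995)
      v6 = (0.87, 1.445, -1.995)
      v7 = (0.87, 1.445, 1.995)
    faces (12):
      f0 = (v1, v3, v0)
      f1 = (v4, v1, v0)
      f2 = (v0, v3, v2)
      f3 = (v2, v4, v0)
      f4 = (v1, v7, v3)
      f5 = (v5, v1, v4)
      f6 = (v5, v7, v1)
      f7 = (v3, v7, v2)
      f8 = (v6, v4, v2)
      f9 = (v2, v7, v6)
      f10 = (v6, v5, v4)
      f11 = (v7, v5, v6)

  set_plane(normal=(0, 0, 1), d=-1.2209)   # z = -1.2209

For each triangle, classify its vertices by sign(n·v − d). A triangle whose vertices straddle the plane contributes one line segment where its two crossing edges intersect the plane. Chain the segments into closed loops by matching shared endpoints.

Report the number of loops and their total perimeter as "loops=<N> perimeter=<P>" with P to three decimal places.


loops=1 perimeter=9.260

Straddling triangles (8 of 12):
  (v1,v3,v0) [++-] → (-0.87, -0.884311, -1.2209)–(-0.87, -1.445, -1.2209)  len=0.5607
  (v4,v1,v0) [-+-] → (0.532423, -1.445, -1.2209)–(-0.87, -1.445, -1.2209)  len=1.4024
  (v0,v3,v2) [-+-] → (-0.87, -0.884311, -1.2209)–(-0.87, 1.445, -1.2209)  len=2.3293
  (v5,v1,v4) [++-] → (0.532423, -1.445, -1.2209)–(0.87, -1.445, -1.2209)  len=0.3376
  (v3,v7,v2) [++-] → (-0.532423, 1.445, -1.2209)–(-0.87, 1.445, -1.2209)  len=0.3376
  (v2,v7,v6) [-+-] → (-0.532423, 1.445, -1.2209)–(0.87, 1.445, -1.2209)  len=1.4024
  (v6,v5,v4) [-+-] → (0.87, 0.884311, -1.2209)–(0.87, -1.445, -1.2209)  len=2.3293
  (v7,v5,v6) [++-] → (0.87, 0.884311, -1.2209)–(0.87, 1.445, -1.2209)  len=0.5607

Chained into 1 loop(s):
  loop 1: 8 segments, perimeter = 9.2600
Total perimeter = 9.260


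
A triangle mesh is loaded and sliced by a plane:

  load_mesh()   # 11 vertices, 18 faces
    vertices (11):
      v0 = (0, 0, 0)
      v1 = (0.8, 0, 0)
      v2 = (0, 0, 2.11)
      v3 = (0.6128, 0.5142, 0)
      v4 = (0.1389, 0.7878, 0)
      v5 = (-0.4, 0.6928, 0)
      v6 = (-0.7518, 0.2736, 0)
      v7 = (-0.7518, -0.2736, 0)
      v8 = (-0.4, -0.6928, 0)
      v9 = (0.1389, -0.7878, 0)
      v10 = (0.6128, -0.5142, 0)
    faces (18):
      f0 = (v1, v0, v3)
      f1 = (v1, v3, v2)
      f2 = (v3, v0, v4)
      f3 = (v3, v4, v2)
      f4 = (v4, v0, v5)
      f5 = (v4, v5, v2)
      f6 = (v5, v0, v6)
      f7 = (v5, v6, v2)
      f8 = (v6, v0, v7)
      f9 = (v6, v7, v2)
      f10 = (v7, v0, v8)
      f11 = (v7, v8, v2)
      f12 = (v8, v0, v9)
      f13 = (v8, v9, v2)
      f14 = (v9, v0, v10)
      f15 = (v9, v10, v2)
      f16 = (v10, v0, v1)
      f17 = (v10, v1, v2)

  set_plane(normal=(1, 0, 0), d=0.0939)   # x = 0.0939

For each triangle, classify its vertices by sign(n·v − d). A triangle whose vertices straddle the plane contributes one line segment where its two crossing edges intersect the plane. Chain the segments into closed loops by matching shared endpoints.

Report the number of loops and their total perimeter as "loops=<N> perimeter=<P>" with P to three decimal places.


Straddling triangles (12 of 18):
  (v1,v0,v3) [+-+] → (0.0939, 0, 0)–(0.0939, 0.0787914, 0)  len=0.0788
  (v1,v3,v2) [++-] → (0.0939, 0.0787914, 1.78668)–(0.0939, 0, 1.86234)  len=0.1092
  (v3,v0,v4) [+-+] → (0.0939, 0.0787914, 0)–(0.0939, 0.532573, 0)  len=0.4538
  (v3,v4,v2) [++-] → (0.0939, 0.532573, 0.683585)–(0.0939, 0.0787914, 1.78668)  len=1.1928
  (v4,v0,v5) [+--] → (0.0939, 0.532573, 0)–(0.0939, 0.779867, 0)  len=0.2473
  (v4,v5,v2) [+--] → (0.0939, 0.779867, 0)–(0.0939, 0.532573, 0.683585)  len=0.7269
  (v8,v0,v9) [--+] → (0.0939, -0.532573, 0)–(0.0939, -0.779867, 0)  len=0.2473
  (v8,v9,v2) [-+-] → (0.0939, -0.779867, 0)–(0.0939, -0.532573, 0.683585)  len=0.7269
  (v9,v0,v10) [+-+] → (0.0939, -0.532573, 0)–(0.0939, -0.0787914, 0)  len=0.4538
  (v9,v10,v2) [++-] → (0.0939, -0.0787914, 1.78668)–(0.0939, -0.532573, 0.683585)  len=1.1928
  (v10,v0,v1) [+-+] → (0.0939, -0.0787914, 0)–(0.0939, 0, 0)  len=0.0788
  (v10,v1,v2) [++-] → (0.0939, 0, 1.86234)–(0.0939, -0.0787914, 1.78668)  len=0.1092

Chained into 1 loop(s):
  loop 1: 12 segments, perimeter = 5.6177
Total perimeter = 5.618

loops=1 perimeter=5.618


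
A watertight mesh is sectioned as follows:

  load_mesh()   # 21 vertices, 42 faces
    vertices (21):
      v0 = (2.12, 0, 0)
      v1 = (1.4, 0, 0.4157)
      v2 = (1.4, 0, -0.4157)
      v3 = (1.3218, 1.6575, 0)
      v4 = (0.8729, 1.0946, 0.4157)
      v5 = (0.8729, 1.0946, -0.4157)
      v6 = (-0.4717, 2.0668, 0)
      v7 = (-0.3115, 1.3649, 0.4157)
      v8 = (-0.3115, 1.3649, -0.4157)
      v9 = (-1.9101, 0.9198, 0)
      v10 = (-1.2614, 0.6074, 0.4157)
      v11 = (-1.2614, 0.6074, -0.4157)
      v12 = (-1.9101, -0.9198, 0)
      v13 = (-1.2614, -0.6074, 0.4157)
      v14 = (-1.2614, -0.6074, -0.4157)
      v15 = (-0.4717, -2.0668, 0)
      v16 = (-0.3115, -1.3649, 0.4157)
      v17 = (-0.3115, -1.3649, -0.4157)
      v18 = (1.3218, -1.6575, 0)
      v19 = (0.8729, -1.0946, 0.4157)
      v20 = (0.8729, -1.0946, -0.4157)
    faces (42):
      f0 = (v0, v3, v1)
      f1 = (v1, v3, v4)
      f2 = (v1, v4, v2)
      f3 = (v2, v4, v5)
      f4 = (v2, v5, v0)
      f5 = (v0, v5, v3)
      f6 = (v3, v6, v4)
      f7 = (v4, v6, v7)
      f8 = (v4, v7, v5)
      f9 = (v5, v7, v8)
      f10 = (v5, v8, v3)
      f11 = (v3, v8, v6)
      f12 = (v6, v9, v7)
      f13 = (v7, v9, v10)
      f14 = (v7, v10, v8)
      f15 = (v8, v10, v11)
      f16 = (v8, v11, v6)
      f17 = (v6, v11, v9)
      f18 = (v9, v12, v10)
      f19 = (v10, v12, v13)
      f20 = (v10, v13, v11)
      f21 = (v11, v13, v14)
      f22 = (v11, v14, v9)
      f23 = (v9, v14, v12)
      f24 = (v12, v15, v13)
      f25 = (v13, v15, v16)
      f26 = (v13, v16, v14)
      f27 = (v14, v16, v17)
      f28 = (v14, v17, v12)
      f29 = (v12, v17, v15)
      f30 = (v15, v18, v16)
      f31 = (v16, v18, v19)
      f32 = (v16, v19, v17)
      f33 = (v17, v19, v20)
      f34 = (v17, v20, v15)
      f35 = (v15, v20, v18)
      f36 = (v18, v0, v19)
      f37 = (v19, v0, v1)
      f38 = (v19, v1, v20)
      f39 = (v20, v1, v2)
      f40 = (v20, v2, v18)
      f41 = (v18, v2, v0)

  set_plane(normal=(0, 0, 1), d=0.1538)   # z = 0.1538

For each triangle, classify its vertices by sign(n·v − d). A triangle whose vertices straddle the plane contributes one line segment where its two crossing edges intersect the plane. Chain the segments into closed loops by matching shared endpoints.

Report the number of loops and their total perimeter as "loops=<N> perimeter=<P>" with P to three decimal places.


Straddling triangles (28 of 42):
  (v0,v3,v1) [--+] → (1.35073, 1.04426, 0.1538)–(1.85362, 0, 0.1538)  len=1.1590
  (v1,v3,v4) [+-+] → (1.35073, 1.04426, 0.1538)–(1.15572, 1.44924, 0.1538)  len=0.4495
  (v1,v4,v2) [++-] → (1.03894, 0.749789, 0.1538)–(1.4, 0, 0.1538)  len=0.8322
  (v2,v4,v5) [-+-] → (1.03894, 0.749789, 0.1538)–(0.8729, 1.0946, 0.1538)  len=0.3827
  (v3,v6,v4) [--+] → (0.0257729, 1.70711, 0.1538)–(1.15572, 1.44924, 0.1538)  len=1.1590
  (v4,v6,v7) [+-+] → (0.0257729, 1.70711, 0.1538)–(-0.412429, 1.80711, 0.1538)  len=0.4495
  (v4,v7,v5) [++-] → (0.0615988, 1.27975, 0.1538)–(0.8729, 1.0946, 0.1538)  len=0.8322
  (v5,v7,v8) [-+-] → (0.0615988, 1.27975, 0.1538)–(-0.3115, 1.3649, 0.1538)  len=0.3827
  (v6,v9,v7) [--+] → (-1.31865, 1.08448, 0.1538)–(-0.412429, 1.80711, 0.1538)  len=1.1591
  (v7,v9,v10) [+-+] → (-1.31865, 1.08448, 0.1538)–(-1.6701, 0.804219, 0.1538)  len=0.4495
  (v7,v10,v8) [++-] → (-0.962171, 0.846021, 0.1538)–(-0.3115, 1.3649, 0.1538)  len=0.8322
  (v8,v10,v11) [-+-] → (-0.962171, 0.846021, 0.1538)–(-1.2614, 0.6074, 0.1538)  len=0.3827
  (v9,v12,v10) [--+] → (-1.6701, -0.354769, 0.1538)–(-1.6701, 0.804219, 0.1538)  len=1.1590
  (v10,v12,v13) [+-+] → (-1.6701, -0.354769, 0.1538)–(-1.6701, -0.804219, 0.1538)  len=0.4494
  (v10,v13,v11) [++-] → (-1.2614, -0.224725, 0.1538)–(-1.2614, 0.6074, 0.1538)  len=0.8321
  (v11,v13,v14) [-+-] → (-1.2614, -0.224725, 0.1538)–(-1.2614, -0.6074, 0.1538)  len=0.3827
  (v12,v15,v13) [--+] → (-0.763872, -1.52685, 0.1538)–(-1.6701, -0.804219, 0.1538)  len=1.1591
  (v13,v15,v16) [+-+] → (-0.763872, -1.52685, 0.1538)–(-0.412429, -1.80711, 0.1538)  len=0.4495
  (v13,v16,v14) [++-] → (-0.610729, -1.12628, 0.1538)–(-1.2614, -0.6074, 0.1538)  len=0.8322
  (v14,v16,v17) [-+-] → (-0.610729, -1.12628, 0.1538)–(-0.3115, -1.3649, 0.1538)  len=0.3827
  (v15,v18,v16) [--+] → (0.717514, -1.54924, 0.1538)–(-0.412429, -1.80711, 0.1538)  len=1.1590
  (v16,v18,v19) [+-+] → (0.717514, -1.54924, 0.1538)–(1.15572, -1.44924, 0.1538)  len=0.4495
  (v16,v19,v17) [++-] → (0.499801, -1.17975, 0.1538)–(-0.3115, -1.3649, 0.1538)  len=0.8322
  (v17,v19,v20) [-+-] → (0.499801, -1.17975, 0.1538)–(0.8729, -1.0946, 0.1538)  len=0.3827
  (v18,v0,v19) [--+] → (1.6586, -0.404978, 0.1538)–(1.15572, -1.44924, 0.1538)  len=1.1590
  (v19,v0,v1) [+-+] → (1.6586, -0.404978, 0.1538)–(1.85362, 0, 0.1538)  len=0.4495
  (v19,v1,v20) [++-] → (1.23396, -0.344811, 0.1538)–(0.8729, -1.0946, 0.1538)  len=0.8322
  (v20,v1,v2) [-+-] → (1.23396, -0.344811, 0.1538)–(1.4, 0, 0.1538)  len=0.3827

Chained into 2 loop(s):
  loop 1: 14 segments, perimeter = 11.2596
  loop 2: 14 segments, perimeter = 8.5042
Total perimeter = 19.764

loops=2 perimeter=19.764


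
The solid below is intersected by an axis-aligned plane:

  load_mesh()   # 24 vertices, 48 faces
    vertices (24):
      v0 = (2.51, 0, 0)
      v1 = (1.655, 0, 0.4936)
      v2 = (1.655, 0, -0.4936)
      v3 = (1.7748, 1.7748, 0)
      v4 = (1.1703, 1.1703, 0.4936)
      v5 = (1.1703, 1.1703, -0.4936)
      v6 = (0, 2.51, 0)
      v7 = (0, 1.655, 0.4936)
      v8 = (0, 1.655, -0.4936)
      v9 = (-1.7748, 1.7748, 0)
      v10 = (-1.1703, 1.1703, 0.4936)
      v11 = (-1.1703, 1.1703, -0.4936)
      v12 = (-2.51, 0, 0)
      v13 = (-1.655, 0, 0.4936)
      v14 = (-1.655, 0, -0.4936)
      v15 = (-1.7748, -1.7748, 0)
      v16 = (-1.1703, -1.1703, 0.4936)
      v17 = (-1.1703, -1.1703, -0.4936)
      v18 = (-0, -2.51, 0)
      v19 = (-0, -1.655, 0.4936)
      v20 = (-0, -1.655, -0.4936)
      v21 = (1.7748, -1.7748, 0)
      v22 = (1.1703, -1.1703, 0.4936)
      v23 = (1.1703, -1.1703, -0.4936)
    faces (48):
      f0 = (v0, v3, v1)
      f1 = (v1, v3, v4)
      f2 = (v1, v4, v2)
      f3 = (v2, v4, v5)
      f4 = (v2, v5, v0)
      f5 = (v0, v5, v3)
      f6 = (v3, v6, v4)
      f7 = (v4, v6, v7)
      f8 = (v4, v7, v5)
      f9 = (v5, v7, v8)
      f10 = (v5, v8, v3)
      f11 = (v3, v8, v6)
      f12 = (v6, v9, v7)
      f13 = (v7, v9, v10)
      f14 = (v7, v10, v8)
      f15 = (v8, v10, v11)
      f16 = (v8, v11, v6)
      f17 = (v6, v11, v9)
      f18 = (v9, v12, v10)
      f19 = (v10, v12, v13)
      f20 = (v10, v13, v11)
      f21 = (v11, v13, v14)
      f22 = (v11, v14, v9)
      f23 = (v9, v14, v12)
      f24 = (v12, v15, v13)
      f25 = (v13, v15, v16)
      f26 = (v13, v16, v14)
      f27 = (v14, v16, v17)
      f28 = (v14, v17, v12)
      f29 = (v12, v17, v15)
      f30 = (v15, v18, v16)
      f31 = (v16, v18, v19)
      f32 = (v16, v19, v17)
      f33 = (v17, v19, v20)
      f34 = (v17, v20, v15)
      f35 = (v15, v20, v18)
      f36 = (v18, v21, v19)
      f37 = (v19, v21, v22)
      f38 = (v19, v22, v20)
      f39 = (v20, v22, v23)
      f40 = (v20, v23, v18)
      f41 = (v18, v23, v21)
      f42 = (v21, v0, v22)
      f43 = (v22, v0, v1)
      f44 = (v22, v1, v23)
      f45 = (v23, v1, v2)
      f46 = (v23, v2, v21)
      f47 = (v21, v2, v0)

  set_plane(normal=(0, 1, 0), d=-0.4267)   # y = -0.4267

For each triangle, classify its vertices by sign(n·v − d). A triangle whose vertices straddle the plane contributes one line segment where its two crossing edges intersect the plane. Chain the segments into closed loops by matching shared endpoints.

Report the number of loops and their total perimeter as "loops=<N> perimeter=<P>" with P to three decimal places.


Straddling triangles (12 of 48):
  (v12,v15,v13) [+-+] → (-2.33324, -0.4267, 0)–(-1.6838, -0.4267, 0.374928)  len=0.7499
  (v13,v15,v16) [+--] → (-1.6838, -0.4267, 0.374928)–(-1.47827, -0.4267, 0.4936)  len=0.2373
  (v13,v16,v14) [+-+] → (-1.47827, -0.4267, 0.4936)–(-1.47827, -0.4267, -0.13366)  len=0.6273
  (v14,v16,v17) [+--] → (-1.47827, -0.4267, -0.13366)–(-1.47827, -0.4267, -0.4936)  len=0.3599
  (v14,v17,v12) [+-+] → (-1.47827, -0.4267, -0.4936)–(-2.02154, -0.4267, -0.17997)  len=0.6273
  (v12,v17,v15) [+--] → (-2.02154, -0.4267, -0.17997)–(-2.33324, -0.4267, 0)  len=0.3599
  (v21,v0,v22) [-+-] → (2.33324, -0.4267, 0)–(2.02154, -0.4267, 0.17997)  len=0.3599
  (v22,v0,v1) [-++] → (2.02154, -0.4267, 0.17997)–(1.47827, -0.4267, 0.4936)  len=0.6273
  (v22,v1,v23) [-+-] → (1.47827, -0.4267, 0.4936)–(1.47827, -0.4267, 0.13366)  len=0.3599
  (v23,v1,v2) [-++] → (1.47827, -0.4267, 0.13366)–(1.47827, -0.4267, -0.4936)  len=0.6273
  (v23,v2,v21) [-+-] → (1.47827, -0.4267, -0.4936)–(1.6838, -0.4267, -0.374928)  len=0.2373
  (v21,v2,v0) [-++] → (1.6838, -0.4267, -0.374928)–(2.33324, -0.4267, 0)  len=0.7499

Chained into 2 loop(s):
  loop 1: 6 segments, perimeter = 2.9616
  loop 2: 6 segments, perimeter = 2.9616
Total perimeter = 5.923

loops=2 perimeter=5.923


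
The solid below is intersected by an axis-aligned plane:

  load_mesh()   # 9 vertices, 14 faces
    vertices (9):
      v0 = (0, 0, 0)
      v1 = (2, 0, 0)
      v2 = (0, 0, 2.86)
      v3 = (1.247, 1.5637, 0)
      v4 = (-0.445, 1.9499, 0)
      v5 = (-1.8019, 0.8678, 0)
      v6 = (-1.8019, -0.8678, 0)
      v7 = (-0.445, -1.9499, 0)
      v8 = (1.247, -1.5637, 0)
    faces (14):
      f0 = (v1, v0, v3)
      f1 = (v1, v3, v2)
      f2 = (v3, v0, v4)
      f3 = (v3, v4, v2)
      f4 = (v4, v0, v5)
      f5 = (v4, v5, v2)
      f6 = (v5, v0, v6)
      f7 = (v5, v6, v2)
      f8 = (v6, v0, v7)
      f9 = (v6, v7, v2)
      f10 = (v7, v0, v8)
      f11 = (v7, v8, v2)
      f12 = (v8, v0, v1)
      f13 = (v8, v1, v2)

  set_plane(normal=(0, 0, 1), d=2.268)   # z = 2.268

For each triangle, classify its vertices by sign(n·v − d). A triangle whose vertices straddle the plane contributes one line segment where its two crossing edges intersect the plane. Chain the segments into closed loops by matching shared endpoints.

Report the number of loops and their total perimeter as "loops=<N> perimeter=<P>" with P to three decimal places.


Straddling triangles (7 of 14):
  (v1,v3,v2) [--+] → (0.25812, 0.323675, 2.268)–(0.413986, 0, 2.268)  len=0.3592
  (v3,v4,v2) [--+] → (-0.0921119, 0.403616, 2.268)–(0.25812, 0.323675, 2.268)  len=0.3592
  (v4,v5,v2) [--+] → (-0.372981, 0.179629, 2.268)–(-0.0921119, 0.403616, 2.268)  len=0.3592
  (v5,v6,v2) [--+] → (-0.372981, -0.179629, 2.268)–(-0.372981, 0.179629, 2.268)  len=0.3593
  (v6,v7,v2) [--+] → (-0.0921119, -0.403616, 2.268)–(-0.372981, -0.179629, 2.268)  len=0.3592
  (v7,v8,v2) [--+] → (0.25812, -0.323675, 2.268)–(-0.0921119, -0.403616, 2.268)  len=0.3592
  (v8,v1,v2) [--+] → (0.413986, 0, 2.268)–(0.25812, -0.323675, 2.268)  len=0.3592

Chained into 1 loop(s):
  loop 1: 7 segments, perimeter = 2.5147
Total perimeter = 2.515

loops=1 perimeter=2.515


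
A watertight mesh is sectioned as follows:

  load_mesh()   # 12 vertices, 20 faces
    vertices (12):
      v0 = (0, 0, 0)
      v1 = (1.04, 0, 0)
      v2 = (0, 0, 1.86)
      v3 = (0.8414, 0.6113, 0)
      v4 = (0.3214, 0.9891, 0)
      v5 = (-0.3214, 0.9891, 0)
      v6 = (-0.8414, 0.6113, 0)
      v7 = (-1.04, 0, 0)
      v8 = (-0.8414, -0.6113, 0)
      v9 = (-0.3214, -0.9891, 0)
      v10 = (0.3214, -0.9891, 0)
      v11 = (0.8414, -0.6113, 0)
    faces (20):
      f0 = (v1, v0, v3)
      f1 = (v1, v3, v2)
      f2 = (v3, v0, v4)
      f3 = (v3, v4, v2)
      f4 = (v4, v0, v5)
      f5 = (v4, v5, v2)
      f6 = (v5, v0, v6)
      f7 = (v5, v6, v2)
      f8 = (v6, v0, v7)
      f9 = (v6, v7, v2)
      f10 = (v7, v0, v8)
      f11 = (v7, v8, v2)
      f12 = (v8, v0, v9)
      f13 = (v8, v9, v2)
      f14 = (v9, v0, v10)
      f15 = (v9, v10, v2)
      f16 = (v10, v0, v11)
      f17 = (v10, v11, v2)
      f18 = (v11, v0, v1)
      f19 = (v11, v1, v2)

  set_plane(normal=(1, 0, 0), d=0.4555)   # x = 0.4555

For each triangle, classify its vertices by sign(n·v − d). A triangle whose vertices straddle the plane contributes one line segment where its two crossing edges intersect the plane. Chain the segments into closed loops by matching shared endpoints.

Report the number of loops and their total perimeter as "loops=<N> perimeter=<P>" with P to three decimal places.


loops=1 perimeter=4.591

Straddling triangles (8 of 20):
  (v1,v0,v3) [+-+] → (0.4555, 0, 0)–(0.4555, 0.330933, 0)  len=0.3309
  (v1,v3,v2) [++-] → (0.4555, 0.330933, 0.853071)–(0.4555, 0, 1.04536)  len=0.3827
  (v3,v0,v4) [+--] → (0.4555, 0.330933, 0)–(0.4555, 0.891671, 0)  len=0.5607
  (v3,v4,v2) [+--] → (0.4555, 0.891671, 0)–(0.4555, 0.330933, 0.853071)  len=1.0209
  (v10,v0,v11) [--+] → (0.4555, -0.330933, 0)–(0.4555, -0.891671, 0)  len=0.5607
  (v10,v11,v2) [-+-] → (0.4555, -0.891671, 0)–(0.4555, -0.330933, 0.853071)  len=1.0209
  (v11,v0,v1) [+-+] → (0.4555, -0.330933, 0)–(0.4555, 0, 0)  len=0.3309
  (v11,v1,v2) [++-] → (0.4555, 0, 1.04536)–(0.4555, -0.330933, 0.853071)  len=0.3827

Chained into 1 loop(s):
  loop 1: 8 segments, perimeter = 4.5905
Total perimeter = 4.591


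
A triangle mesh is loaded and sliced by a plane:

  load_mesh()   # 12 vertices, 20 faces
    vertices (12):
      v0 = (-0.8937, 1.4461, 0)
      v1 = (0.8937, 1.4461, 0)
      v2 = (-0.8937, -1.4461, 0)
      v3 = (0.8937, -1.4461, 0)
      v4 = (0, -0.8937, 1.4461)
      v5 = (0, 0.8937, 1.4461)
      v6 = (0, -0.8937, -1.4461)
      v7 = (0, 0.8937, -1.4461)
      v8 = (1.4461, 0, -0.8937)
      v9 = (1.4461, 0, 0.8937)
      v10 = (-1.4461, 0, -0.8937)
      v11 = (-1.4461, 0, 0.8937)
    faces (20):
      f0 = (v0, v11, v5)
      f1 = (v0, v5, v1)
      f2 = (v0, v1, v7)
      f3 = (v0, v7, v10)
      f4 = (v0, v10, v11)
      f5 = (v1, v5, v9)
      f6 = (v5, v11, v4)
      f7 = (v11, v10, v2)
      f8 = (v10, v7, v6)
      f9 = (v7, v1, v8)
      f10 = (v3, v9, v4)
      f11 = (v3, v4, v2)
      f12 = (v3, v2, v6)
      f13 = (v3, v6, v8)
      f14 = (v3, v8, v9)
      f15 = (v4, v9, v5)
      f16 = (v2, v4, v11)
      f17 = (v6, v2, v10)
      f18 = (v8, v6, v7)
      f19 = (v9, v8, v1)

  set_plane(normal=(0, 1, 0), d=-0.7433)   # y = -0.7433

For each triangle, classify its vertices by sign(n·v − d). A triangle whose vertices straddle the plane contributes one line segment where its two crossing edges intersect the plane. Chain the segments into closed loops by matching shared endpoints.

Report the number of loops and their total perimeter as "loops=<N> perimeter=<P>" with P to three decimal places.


loops=1 perimeter=7.977

Straddling triangles (10 of 20):
  (v5,v11,v4) [++-] → (-0.243363, -0.7433, 1.35314)–(0, -0.7433, 1.4461)  len=0.2605
  (v11,v10,v2) [++-] → (-1.16216, -0.7433, -0.434335)–(-1.16216, -0.7433, 0.434335)  len=0.8687
  (v10,v7,v6) [++-] → (0, -0.7433, -1.4461)–(-0.243363, -0.7433, -1.35314)  len=0.2605
  (v3,v9,v4) [-+-] → (1.16216, -0.7433, 0.434335)–(0.243363, -0.7433, 1.35314)  len=1.2994
  (v3,v6,v8) [--+] → (0.243363, -0.7433, -1.35314)–(1.16216, -0.7433, -0.434335)  len=1.2994
  (v3,v8,v9) [-++] → (1.16216, -0.7433, -0.434335)–(1.16216, -0.7433, 0.434335)  len=0.8687
  (v4,v9,v5) [-++] → (0.243363, -0.7433, 1.35314)–(0, -0.7433, 1.4461)  len=0.2605
  (v2,v4,v11) [--+] → (-0.243363, -0.7433, 1.35314)–(-1.16216, -0.7433, 0.434335)  len=1.2994
  (v6,v2,v10) [--+] → (-1.16216, -0.7433, -0.434335)–(-0.243363, -0.7433, -1.35314)  len=1.2994
  (v8,v6,v7) [+-+] → (0.243363, -0.7433, -1.35314)–(0, -0.7433, -1.4461)  len=0.2605

Chained into 1 loop(s):
  loop 1: 10 segments, perimeter = 7.9769
Total perimeter = 7.977


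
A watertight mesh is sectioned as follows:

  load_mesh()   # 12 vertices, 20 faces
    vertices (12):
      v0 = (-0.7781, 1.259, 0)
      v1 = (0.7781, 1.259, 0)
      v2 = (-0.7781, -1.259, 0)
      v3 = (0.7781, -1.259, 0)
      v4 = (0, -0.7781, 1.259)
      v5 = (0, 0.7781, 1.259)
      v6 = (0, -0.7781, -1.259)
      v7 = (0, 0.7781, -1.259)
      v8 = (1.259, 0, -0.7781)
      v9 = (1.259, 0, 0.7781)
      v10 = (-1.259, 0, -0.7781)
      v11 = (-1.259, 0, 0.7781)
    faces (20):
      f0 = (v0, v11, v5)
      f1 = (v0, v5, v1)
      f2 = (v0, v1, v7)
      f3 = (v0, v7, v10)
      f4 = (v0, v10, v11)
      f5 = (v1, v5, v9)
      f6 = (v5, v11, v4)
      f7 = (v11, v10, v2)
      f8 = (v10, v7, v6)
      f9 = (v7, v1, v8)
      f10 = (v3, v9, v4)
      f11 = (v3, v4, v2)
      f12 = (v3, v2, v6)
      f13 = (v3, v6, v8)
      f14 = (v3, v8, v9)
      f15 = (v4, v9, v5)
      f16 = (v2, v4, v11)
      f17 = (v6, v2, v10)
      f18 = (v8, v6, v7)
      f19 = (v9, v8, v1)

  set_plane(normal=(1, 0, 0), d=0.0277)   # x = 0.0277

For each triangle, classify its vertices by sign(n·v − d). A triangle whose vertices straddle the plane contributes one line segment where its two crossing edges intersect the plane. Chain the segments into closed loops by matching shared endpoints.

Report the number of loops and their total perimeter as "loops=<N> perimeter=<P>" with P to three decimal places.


Straddling triangles (10 of 20):
  (v0,v5,v1) [--+] → (0.0277, 0.79522, 1.21418)–(0.0277, 1.259, 0)  len=1.2997
  (v0,v1,v7) [-+-] → (0.0277, 1.259, 0)–(0.0277, 0.79522, -1.21418)  len=1.2997
  (v1,v5,v9) [+-+] → (0.0277, 0.79522, 1.21418)–(0.0277, 0.760981, 1.24842)  len=0.0484
  (v7,v1,v8) [-++] → (0.0277, 0.79522, -1.21418)–(0.0277, 0.760981, -1.24842)  len=0.0484
  (v3,v9,v4) [++-] → (0.0277, -0.760981, 1.24842)–(0.0277, -0.79522, 1.21418)  len=0.0484
  (v3,v4,v2) [+--] → (0.0277, -0.79522, 1.21418)–(0.0277, -1.259, 0)  len=1.2997
  (v3,v2,v6) [+--] → (0.0277, -1.259, 0)–(0.0277, -0.79522, -1.21418)  len=1.2997
  (v3,v6,v8) [+-+] → (0.0277, -0.79522, -1.21418)–(0.0277, -0.760981, -1.24842)  len=0.0484
  (v4,v9,v5) [-+-] → (0.0277, -0.760981, 1.24842)–(0.0277, 0.760981, 1.24842)  len=1.5220
  (v8,v6,v7) [+--] → (0.0277, -0.760981, -1.24842)–(0.0277, 0.760981, -1.24842)  len=1.5220

Chained into 1 loop(s):
  loop 1: 10 segments, perimeter = 8.4366
Total perimeter = 8.437

loops=1 perimeter=8.437


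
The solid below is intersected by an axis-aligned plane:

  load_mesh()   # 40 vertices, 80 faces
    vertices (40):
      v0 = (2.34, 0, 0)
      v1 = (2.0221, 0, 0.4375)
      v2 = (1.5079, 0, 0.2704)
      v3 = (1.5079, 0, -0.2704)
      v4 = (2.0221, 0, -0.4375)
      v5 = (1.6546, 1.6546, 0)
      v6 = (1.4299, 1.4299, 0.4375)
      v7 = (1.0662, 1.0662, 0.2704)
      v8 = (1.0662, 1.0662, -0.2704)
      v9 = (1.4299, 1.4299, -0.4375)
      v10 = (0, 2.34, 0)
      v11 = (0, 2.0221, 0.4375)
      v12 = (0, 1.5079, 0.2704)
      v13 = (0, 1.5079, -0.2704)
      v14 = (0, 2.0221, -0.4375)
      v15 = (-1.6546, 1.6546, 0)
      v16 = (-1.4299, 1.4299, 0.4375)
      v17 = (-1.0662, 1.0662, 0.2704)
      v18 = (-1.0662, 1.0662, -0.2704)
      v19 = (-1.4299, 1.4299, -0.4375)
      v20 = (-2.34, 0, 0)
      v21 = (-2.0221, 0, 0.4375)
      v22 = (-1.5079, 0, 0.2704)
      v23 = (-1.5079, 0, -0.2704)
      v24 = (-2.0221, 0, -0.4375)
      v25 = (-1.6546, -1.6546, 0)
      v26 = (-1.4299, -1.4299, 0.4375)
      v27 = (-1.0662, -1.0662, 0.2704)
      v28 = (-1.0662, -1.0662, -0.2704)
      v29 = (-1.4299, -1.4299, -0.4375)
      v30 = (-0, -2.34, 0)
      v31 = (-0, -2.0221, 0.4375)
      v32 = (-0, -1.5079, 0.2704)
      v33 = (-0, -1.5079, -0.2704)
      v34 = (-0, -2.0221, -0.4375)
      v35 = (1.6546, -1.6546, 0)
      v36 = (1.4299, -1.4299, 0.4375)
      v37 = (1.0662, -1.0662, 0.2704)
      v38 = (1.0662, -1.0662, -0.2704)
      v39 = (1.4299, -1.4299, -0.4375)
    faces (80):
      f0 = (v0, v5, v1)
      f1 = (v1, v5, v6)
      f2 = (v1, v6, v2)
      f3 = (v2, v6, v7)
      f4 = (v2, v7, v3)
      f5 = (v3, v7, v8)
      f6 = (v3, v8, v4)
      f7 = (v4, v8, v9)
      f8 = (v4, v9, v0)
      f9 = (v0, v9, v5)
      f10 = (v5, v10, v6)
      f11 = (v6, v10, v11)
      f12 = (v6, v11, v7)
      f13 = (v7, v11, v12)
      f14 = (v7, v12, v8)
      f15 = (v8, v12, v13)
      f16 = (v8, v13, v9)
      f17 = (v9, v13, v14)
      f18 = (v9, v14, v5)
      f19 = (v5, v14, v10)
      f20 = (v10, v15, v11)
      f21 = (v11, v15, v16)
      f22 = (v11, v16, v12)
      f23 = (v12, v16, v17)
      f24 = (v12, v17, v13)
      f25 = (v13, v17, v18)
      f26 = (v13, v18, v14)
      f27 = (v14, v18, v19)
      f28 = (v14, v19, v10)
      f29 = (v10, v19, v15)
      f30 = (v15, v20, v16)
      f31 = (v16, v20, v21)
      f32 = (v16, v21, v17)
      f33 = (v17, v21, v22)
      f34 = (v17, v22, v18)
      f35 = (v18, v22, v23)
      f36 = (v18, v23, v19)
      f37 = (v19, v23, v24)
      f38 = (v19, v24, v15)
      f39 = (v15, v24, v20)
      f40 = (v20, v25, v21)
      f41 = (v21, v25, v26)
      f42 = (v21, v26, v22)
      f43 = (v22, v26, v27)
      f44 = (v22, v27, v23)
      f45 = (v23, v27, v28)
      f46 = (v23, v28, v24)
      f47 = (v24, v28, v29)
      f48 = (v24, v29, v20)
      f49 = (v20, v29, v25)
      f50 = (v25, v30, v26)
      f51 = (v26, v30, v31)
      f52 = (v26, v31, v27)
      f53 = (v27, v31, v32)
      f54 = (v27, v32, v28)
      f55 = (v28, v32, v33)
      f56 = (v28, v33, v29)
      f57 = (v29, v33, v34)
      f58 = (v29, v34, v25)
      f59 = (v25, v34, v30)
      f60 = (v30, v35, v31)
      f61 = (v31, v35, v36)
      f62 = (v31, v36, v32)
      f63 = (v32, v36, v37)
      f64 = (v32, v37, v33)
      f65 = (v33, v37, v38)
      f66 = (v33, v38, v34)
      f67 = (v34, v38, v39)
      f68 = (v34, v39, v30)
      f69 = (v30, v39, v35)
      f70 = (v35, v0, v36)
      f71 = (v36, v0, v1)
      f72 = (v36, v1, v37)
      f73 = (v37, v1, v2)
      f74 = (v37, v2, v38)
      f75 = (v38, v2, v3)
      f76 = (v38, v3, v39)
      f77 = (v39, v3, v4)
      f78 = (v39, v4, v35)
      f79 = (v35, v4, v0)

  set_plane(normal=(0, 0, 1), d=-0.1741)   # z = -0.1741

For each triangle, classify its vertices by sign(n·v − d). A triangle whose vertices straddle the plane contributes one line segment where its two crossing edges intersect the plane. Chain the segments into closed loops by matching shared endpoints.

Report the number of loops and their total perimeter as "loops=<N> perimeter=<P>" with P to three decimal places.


Straddling triangles (32 of 80):
  (v2,v7,v3) [++-] → (1.42925, 0.189858, -0.1741)–(1.5079, 0, -0.1741)  len=0.2055
  (v3,v7,v8) [-+-] → (1.42925, 0.189858, -0.1741)–(1.0662, 1.0662, -0.1741)  len=0.9486
  (v4,v9,v0) [--+] → (1.97783, 0.569018, -0.1741)–(2.21349, 0, -0.1741)  len=0.6159
  (v0,v9,v5) [+-+] → (1.97783, 0.569018, -0.1741)–(1.56518, 1.56518, -0.1741)  len=1.0782
  (v7,v12,v8) [++-] → (0.876342, 1.14485, -0.1741)–(1.0662, 1.0662, -0.1741)  len=0.2055
  (v8,v12,v13) [-+-] → (0.876342, 1.14485, -0.1741)–(0, 1.5079, -0.1741)  len=0.9486
  (v9,v14,v5) [--+] → (0.996164, 1.80084, -0.1741)–(1.56518, 1.56518, -0.1741)  len=0.6159
  (v5,v14,v10) [+-+] → (0.996164, 1.80084, -0.1741)–(0, 2.21349, -0.1741)  len=1.0782
  (v12,v17,v13) [++-] → (-0.189858, 1.42925, -0.1741)–(0, 1.5079, -0.1741)  len=0.2055
  (v13,v17,v18) [-+-] → (-0.189858, 1.42925, -0.1741)–(-1.0662, 1.0662, -0.1741)  len=0.9486
  (v14,v19,v10) [--+] → (-0.569018, 1.97783, -0.1741)–(0, 2.21349, -0.1741)  len=0.6159
  (v10,v19,v15) [+-+] → (-0.569018, 1.97783, -0.1741)–(-1.56518, 1.56518, -0.1741)  len=1.0782
  (v17,v22,v18) [++-] → (-1.14485, 0.876342, -0.1741)–(-1.0662, 1.0662, -0.1741)  len=0.2055
  (v18,v22,v23) [-+-] → (-1.14485, 0.876342, -0.1741)–(-1.5079, 0, -0.1741)  len=0.9486
  (v19,v24,v15) [--+] → (-1.80084, 0.996164, -0.1741)–(-1.56518, 1.56518, -0.1741)  len=0.6159
  (v15,v24,v20) [+-+] → (-1.80084, 0.996164, -0.1741)–(-2.21349, 0, -0.1741)  len=1.0782
  (v22,v27,v23) [++-] → (-1.42925, -0.189858, -0.1741)–(-1.5079, 0, -0.1741)  len=0.2055
  (v23,v27,v28) [-+-] → (-1.42925, -0.189858, -0.1741)–(-1.0662, -1.0662, -0.1741)  len=0.9486
  (v24,v29,v20) [--+] → (-1.97783, -0.569018, -0.1741)–(-2.21349, 0, -0.1741)  len=0.6159
  (v20,v29,v25) [+-+] → (-1.97783, -0.569018, -0.1741)–(-1.56518, -1.56518, -0.1741)  len=1.0782
  (v27,v32,v28) [++-] → (-0.876342, -1.14485, -0.1741)–(-1.0662, -1.0662, -0.1741)  len=0.2055
  (v28,v32,v33) [-+-] → (-0.876342, -1.14485, -0.1741)–(0, -1.5079, -0.1741)  len=0.9486
  (v29,v34,v25) [--+] → (-0.996164, -1.80084, -0.1741)–(-1.56518, -1.56518, -0.1741)  len=0.6159
  (v25,v34,v30) [+-+] → (-0.996164, -1.80084, -0.1741)–(0, -2.21349, -0.1741)  len=1.0782
  (v32,v37,v33) [++-] → (0.189858, -1.42925, -0.1741)–(0, -1.5079, -0.1741)  len=0.2055
  (v33,v37,v38) [-+-] → (0.189858, -1.42925, -0.1741)–(1.0662, -1.0662, -0.1741)  len=0.9486
  (v34,v39,v30) [--+] → (0.569018, -1.97783, -0.1741)–(0, -2.21349, -0.1741)  len=0.6159
  (v30,v39,v35) [+-+] → (0.569018, -1.97783, -0.1741)–(1.56518, -1.56518, -0.1741)  len=1.0782
  (v37,v2,v38) [++-] → (1.14485, -0.876342, -0.1741)–(1.0662, -1.0662, -0.1741)  len=0.2055
  (v38,v2,v3) [-+-] → (1.14485, -0.876342, -0.1741)–(1.5079, 0, -0.1741)  len=0.9486
  (v39,v4,v35) [--+] → (1.80084, -0.996164, -0.1741)–(1.56518, -1.56518, -0.1741)  len=0.6159
  (v35,v4,v0) [+-+] → (1.80084, -0.996164, -0.1741)–(2.21349, 0, -0.1741)  len=1.0782

Chained into 2 loop(s):
  loop 1: 16 segments, perimeter = 9.2326
  loop 2: 16 segments, perimeter = 13.5531
Total perimeter = 22.786

loops=2 perimeter=22.786


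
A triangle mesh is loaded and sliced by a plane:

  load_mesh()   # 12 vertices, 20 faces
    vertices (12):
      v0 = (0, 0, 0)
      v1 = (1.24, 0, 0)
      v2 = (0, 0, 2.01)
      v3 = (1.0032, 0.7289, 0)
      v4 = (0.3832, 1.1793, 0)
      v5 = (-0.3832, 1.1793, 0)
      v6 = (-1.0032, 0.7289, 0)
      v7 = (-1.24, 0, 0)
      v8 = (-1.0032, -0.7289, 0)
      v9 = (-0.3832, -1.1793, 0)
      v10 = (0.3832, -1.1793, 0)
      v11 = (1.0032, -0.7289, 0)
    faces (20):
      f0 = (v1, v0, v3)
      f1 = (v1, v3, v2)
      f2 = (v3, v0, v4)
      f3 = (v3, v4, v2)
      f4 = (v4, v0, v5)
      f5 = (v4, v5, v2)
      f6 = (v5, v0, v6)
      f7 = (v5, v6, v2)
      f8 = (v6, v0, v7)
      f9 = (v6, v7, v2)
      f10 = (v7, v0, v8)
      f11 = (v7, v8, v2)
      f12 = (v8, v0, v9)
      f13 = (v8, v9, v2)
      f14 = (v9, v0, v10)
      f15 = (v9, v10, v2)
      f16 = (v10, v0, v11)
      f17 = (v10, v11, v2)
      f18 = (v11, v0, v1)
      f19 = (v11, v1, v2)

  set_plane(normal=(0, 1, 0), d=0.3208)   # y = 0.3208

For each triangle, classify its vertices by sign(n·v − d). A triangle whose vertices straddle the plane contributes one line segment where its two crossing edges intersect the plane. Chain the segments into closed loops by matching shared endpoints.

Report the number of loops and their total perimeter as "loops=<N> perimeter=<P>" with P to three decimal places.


loops=1 perimeter=6.079

Straddling triangles (10 of 20):
  (v1,v0,v3) [--+] → (0.441524, 0.3208, 0)–(1.13578, 0.3208, 0)  len=0.6943
  (v1,v3,v2) [-+-] → (1.13578, 0.3208, 0)–(0.441524, 0.3208, 1.12537)  len=1.3223
  (v3,v0,v4) [+-+] → (0.441524, 0.3208, 0)–(0.10424, 0.3208, 0)  len=0.3373
  (v3,v4,v2) [++-] → (0.10424, 0.3208, 1.46323)–(0.441524, 0.3208, 1.12537)  len=0.4774
  (v4,v0,v5) [+-+] → (0.10424, 0.3208, 0)–(-0.10424, 0.3208, 0)  len=0.2085
  (v4,v5,v2) [++-] → (-0.10424, 0.3208, 1.46323)–(0.10424, 0.3208, 1.46323)  len=0.2085
  (v5,v0,v6) [+-+] → (-0.10424, 0.3208, 0)–(-0.441524, 0.3208, 0)  len=0.3373
  (v5,v6,v2) [++-] → (-0.441524, 0.3208, 1.12537)–(-0.10424, 0.3208, 1.46323)  len=0.4774
  (v6,v0,v7) [+--] → (-0.441524, 0.3208, 0)–(-1.13578, 0.3208, 0)  len=0.6943
  (v6,v7,v2) [+--] → (-1.13578, 0.3208, 0)–(-0.441524, 0.3208, 1.12537)  len=1.3223

Chained into 1 loop(s):
  loop 1: 10 segments, perimeter = 6.0794
Total perimeter = 6.079


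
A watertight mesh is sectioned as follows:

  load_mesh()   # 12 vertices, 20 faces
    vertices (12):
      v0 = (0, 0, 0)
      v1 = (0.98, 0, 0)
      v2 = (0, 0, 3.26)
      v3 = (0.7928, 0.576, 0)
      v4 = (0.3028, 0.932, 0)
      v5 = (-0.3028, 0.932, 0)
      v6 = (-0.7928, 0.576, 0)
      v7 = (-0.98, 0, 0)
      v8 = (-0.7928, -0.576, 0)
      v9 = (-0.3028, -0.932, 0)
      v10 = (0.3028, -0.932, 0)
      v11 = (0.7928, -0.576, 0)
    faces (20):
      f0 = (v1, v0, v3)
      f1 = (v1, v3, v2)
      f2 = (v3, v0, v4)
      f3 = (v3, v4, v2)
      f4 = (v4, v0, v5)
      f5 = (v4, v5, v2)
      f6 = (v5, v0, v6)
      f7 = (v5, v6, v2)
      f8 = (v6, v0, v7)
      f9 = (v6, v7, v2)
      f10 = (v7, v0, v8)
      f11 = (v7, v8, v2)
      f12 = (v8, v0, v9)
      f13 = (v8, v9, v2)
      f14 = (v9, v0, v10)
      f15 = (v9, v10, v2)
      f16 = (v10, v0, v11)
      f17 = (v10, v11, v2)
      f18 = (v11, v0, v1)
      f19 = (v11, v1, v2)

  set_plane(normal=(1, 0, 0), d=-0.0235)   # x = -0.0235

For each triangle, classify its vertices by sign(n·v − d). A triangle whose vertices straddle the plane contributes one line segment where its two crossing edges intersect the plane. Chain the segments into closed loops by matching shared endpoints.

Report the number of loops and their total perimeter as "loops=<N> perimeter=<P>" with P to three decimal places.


loops=1 perimeter=8.501

Straddling triangles (12 of 20):
  (v4,v0,v5) [++-] → (-0.0235, 0.0723316, 0)–(-0.0235, 0.932, 0)  len=0.8597
  (v4,v5,v2) [+-+] → (-0.0235, 0.932, 0)–(-0.0235, 0.0723316, 3.00699)  len=3.1275
  (v5,v0,v6) [-+-] → (-0.0235, 0.0723316, 0)–(-0.0235, 0.0170737, 0)  len=0.0553
  (v5,v6,v2) [--+] → (-0.0235, 0.0170737, 3.16337)–(-0.0235, 0.0723316, 3.00699)  len=0.1658
  (v6,v0,v7) [-+-] → (-0.0235, 0.0170737, 0)–(-0.0235, 0, 0)  len=0.0171
  (v6,v7,v2) [--+] → (-0.0235, 0, 3.18183)–(-0.0235, 0.0170737, 3.16337)  len=0.0251
  (v7,v0,v8) [-+-] → (-0.0235, 0, 0)–(-0.0235, -0.0170737, 0)  len=0.0171
  (v7,v8,v2) [--+] → (-0.0235, -0.0170737, 3.16337)–(-0.0235, 0, 3.18183)  len=0.0251
  (v8,v0,v9) [-+-] → (-0.0235, -0.0170737, 0)–(-0.0235, -0.0723316, 0)  len=0.0553
  (v8,v9,v2) [--+] → (-0.0235, -0.0723316, 3.00699)–(-0.0235, -0.0170737, 3.16337)  len=0.1658
  (v9,v0,v10) [-++] → (-0.0235, -0.0723316, 0)–(-0.0235, -0.932, 0)  len=0.8597
  (v9,v10,v2) [-++] → (-0.0235, -0.932, 0)–(-0.0235, -0.0723316, 3.00699)  len=3.1275

Chained into 1 loop(s):
  loop 1: 12 segments, perimeter = 8.5009
Total perimeter = 8.501


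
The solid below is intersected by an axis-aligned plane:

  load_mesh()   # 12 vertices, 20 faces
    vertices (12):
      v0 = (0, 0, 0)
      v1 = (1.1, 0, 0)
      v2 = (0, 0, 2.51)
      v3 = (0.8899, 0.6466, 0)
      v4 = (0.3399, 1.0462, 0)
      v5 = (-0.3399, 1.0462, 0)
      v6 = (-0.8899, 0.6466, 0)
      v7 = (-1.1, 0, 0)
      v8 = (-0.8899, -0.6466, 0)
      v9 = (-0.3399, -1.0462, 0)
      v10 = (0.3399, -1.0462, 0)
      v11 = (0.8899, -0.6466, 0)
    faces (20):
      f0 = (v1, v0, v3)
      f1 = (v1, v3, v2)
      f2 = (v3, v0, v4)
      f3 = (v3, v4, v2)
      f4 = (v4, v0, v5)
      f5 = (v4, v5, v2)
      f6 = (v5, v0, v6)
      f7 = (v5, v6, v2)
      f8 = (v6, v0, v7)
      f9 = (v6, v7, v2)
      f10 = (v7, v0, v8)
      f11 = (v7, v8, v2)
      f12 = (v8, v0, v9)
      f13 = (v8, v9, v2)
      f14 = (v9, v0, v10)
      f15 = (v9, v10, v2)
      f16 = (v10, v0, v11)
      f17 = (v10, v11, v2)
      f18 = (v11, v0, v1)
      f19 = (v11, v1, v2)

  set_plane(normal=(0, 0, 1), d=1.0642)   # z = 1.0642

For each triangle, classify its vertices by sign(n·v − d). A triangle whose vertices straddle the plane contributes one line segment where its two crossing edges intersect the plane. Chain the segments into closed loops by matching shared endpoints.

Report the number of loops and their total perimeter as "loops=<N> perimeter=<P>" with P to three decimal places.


Straddling triangles (10 of 20):
  (v1,v3,v2) [--+] → (0.512597, 0.372452, 1.0642)–(0.633618, 0, 1.0642)  len=0.3916
  (v3,v4,v2) [--+] → (0.195788, 0.602628, 1.0642)–(0.512597, 0.372452, 1.0642)  len=0.3916
  (v4,v5,v2) [--+] → (-0.195788, 0.602628, 1.0642)–(0.195788, 0.602628, 1.0642)  len=0.3916
  (v5,v6,v2) [--+] → (-0.512597, 0.372452, 1.0642)–(-0.195788, 0.602628, 1.0642)  len=0.3916
  (v6,v7,v2) [--+] → (-0.633618, 0, 1.0642)–(-0.512597, 0.372452, 1.0642)  len=0.3916
  (v7,v8,v2) [--+] → (-0.512597, -0.372452, 1.0642)–(-0.633618, 0, 1.0642)  len=0.3916
  (v8,v9,v2) [--+] → (-0.195788, -0.602628, 1.0642)–(-0.512597, -0.372452, 1.0642)  len=0.3916
  (v9,v10,v2) [--+] → (0.195788, -0.602628, 1.0642)–(-0.195788, -0.602628, 1.0642)  len=0.3916
  (v10,v11,v2) [--+] → (0.512597, -0.372452, 1.0642)–(0.195788, -0.602628, 1.0642)  len=0.3916
  (v11,v1,v2) [--+] → (0.633618, 0, 1.0642)–(0.512597, -0.372452, 1.0642)  len=0.3916

Chained into 1 loop(s):
  loop 1: 10 segments, perimeter = 3.9160
Total perimeter = 3.916

loops=1 perimeter=3.916
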